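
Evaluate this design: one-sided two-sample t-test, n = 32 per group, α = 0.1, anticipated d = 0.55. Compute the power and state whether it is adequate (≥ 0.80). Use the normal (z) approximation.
Power ≈ 0.82; the study is adequately powered (power ≥ 0.80)

Power calculation (two-sample t-test, normal approximation):
z_β = d · √(n/2) - z_α
z_β = 0.55 · √(32/2) - 1.282
z_β = 0.55 · 4.000 - 1.282
z_β = 0.918

Power = Φ(z_β) = Φ(0.918) ≈ 0.821

Effect size d = 0.55 is medium by Cohen's convention (0.2/0.5/0.8).

Threshold: power ≥ 0.80 is conventionally adequate.
Power ≈ 0.82 → the study is adequately powered (power ≥ 0.80).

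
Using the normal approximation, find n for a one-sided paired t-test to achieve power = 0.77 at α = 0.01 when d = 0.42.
n = 54 pairs

Sample size formula (paired t-test, normal approximation):
n = ((z_α + z_β) / d)²

z_α = 2.326 (for α = 0.01, one-sided)
z_β = 0.739 (for power = 0.77)
d = 0.42

n = ((2.326 + 0.739) / 0.42)²
n = (7.298)²
n ≈ 53.26
Round up to the next whole number: n = 54 pairs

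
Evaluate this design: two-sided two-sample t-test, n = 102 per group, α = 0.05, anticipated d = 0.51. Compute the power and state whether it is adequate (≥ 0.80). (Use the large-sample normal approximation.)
Power ≈ 0.95; the study is adequately powered (power ≥ 0.80)

Power calculation (two-sample t-test, normal approximation):
z_β = d · √(n/2) - z_{α/2}
z_β = 0.51 · √(102/2) - 1.960
z_β = 0.51 · 7.141 - 1.960
z_β = 1.682

Power = Φ(z_β) = Φ(1.682) ≈ 0.954

Effect size d = 0.51 is medium by Cohen's convention (0.2/0.5/0.8).

Threshold: power ≥ 0.80 is conventionally adequate.
Power ≈ 0.95 → the study is adequately powered (power ≥ 0.80).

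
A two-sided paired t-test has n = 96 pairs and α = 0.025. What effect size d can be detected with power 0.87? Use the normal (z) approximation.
d ≈ 0.34

Minimum detectable effect (paired t-test, normal approximation):
d = (z_{α/2} + z_β) / √n
d = (2.241 + 1.126) / √96
d = 3.368 / 9.798
d ≈ 0.34

By Cohen's convention (0.2 small / 0.5 medium / 0.8 large): small effect.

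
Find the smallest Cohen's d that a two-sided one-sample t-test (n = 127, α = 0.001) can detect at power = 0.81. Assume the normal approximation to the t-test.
d ≈ 0.37

Minimum detectable effect (one-sample t-test, normal approximation):
d = (z_{α/2} + z_β) / √n
d = (3.291 + 0.878) / √127
d = 4.168 / 11.269
d ≈ 0.37

By Cohen's convention (0.2 small / 0.5 medium / 0.8 large): small effect.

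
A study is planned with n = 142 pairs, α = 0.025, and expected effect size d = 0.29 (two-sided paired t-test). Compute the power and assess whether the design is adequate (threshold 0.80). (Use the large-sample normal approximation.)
Power ≈ 0.89; the study is adequately powered (power ≥ 0.80)

Power calculation (paired t-test, normal approximation):
z_β = d · √n - z_{α/2}
z_β = 0.29 · √142 - 2.241
z_β = 0.29 · 11.916 - 2.241
z_β = 1.214

Power = Φ(z_β) = Φ(1.214) ≈ 0.888

Effect size d = 0.29 is small by Cohen's convention (0.2/0.5/0.8).

Threshold: power ≥ 0.80 is conventionally adequate.
Power ≈ 0.89 → the study is adequately powered (power ≥ 0.80).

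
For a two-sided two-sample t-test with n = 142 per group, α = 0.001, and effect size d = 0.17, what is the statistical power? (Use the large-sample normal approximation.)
Power ≈ 0.03

Power calculation (two-sample t-test, normal approximation):
z_β = d · √(n/2) - z_{α/2}
z_β = 0.17 · √(142/2) - 3.291
z_β = 0.17 · 8.426 - 3.291
z_β = -1.858

Power = Φ(z_β) = Φ(-1.858) ≈ 0.032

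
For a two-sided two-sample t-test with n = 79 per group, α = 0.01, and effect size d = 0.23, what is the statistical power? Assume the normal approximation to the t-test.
Power ≈ 0.13

Power calculation (two-sample t-test, normal approximation):
z_β = d · √(n/2) - z_{α/2}
z_β = 0.23 · √(79/2) - 2.576
z_β = 0.23 · 6.285 - 2.576
z_β = -1.130

Power = Φ(z_β) = Φ(-1.130) ≈ 0.129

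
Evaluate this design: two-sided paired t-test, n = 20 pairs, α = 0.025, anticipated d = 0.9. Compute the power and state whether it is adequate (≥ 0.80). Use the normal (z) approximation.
Power ≈ 0.96; the study is adequately powered (power ≥ 0.80)

Power calculation (paired t-test, normal approximation):
z_β = d · √n - z_{α/2}
z_β = 0.9 · √20 - 2.241
z_β = 0.9 · 4.472 - 2.241
z_β = 1.784

Power = Φ(z_β) = Φ(1.784) ≈ 0.963

Effect size d = 0.9 is large by Cohen's convention (0.2/0.5/0.8).

Threshold: power ≥ 0.80 is conventionally adequate.
Power ≈ 0.96 → the study is adequately powered (power ≥ 0.80).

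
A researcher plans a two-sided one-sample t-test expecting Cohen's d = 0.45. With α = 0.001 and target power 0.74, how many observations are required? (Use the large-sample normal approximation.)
n = 77

Sample size formula (one-sample t-test, normal approximation):
n = ((z_{α/2} + z_β) / d)²

z_{α/2} = 3.291 (for α = 0.001, two-sided)
z_β = 0.643 (for power = 0.74)
d = 0.45

n = ((3.291 + 0.643) / 0.45)²
n = (8.742)²
n ≈ 76.42
Round up to the next whole number: n = 77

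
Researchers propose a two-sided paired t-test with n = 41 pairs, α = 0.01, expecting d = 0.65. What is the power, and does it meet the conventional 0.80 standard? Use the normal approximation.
Power ≈ 0.94; the study is adequately powered (power ≥ 0.80)

Power calculation (paired t-test, normal approximation):
z_β = d · √n - z_{α/2}
z_β = 0.65 · √41 - 2.576
z_β = 0.65 · 6.403 - 2.576
z_β = 1.586

Power = Φ(z_β) = Φ(1.586) ≈ 0.944

Effect size d = 0.65 is medium by Cohen's convention (0.2/0.5/0.8).

Threshold: power ≥ 0.80 is conventionally adequate.
Power ≈ 0.94 → the study is adequately powered (power ≥ 0.80).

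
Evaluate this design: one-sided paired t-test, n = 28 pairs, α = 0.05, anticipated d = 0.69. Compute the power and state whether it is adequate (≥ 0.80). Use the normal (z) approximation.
Power ≈ 0.98; the study is adequately powered (power ≥ 0.80)

Power calculation (paired t-test, normal approximation):
z_β = d · √n - z_α
z_β = 0.69 · √28 - 1.645
z_β = 0.69 · 5.292 - 1.645
z_β = 2.006

Power = Φ(z_β) = Φ(2.006) ≈ 0.978

Effect size d = 0.69 is medium by Cohen's convention (0.2/0.5/0.8).

Threshold: power ≥ 0.80 is conventionally adequate.
Power ≈ 0.98 → the study is adequately powered (power ≥ 0.80).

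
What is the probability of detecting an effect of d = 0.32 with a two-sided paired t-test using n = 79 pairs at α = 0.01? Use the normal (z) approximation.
Power ≈ 0.61

Power calculation (paired t-test, normal approximation):
z_β = d · √n - z_{α/2}
z_β = 0.32 · √79 - 2.576
z_β = 0.32 · 8.888 - 2.576
z_β = 0.268

Power = Φ(z_β) = Φ(0.268) ≈ 0.606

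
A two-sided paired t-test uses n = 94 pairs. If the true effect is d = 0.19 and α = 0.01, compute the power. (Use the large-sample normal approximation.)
Power ≈ 0.23

Power calculation (paired t-test, normal approximation):
z_β = d · √n - z_{α/2}
z_β = 0.19 · √94 - 2.576
z_β = 0.19 · 9.695 - 2.576
z_β = -0.734

Power = Φ(z_β) = Φ(-0.734) ≈ 0.232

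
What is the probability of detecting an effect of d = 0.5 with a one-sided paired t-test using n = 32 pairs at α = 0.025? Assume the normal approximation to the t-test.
Power ≈ 0.81

Power calculation (paired t-test, normal approximation):
z_β = d · √n - z_α
z_β = 0.5 · √32 - 1.960
z_β = 0.5 · 5.657 - 1.960
z_β = 0.868

Power = Φ(z_β) = Φ(0.868) ≈ 0.807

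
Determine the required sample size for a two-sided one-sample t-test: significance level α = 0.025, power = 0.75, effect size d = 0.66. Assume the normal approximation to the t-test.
n = 20

Sample size formula (one-sample t-test, normal approximation):
n = ((z_{α/2} + z_β) / d)²

z_{α/2} = 2.241 (for α = 0.025, two-sided)
z_β = 0.674 (for power = 0.75)
d = 0.66

n = ((2.241 + 0.674) / 0.66)²
n = (4.417)²
n ≈ 19.51
Round up to the next whole number: n = 20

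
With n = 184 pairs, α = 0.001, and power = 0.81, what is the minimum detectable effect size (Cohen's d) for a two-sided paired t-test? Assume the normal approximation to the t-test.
d ≈ 0.31

Minimum detectable effect (paired t-test, normal approximation):
d = (z_{α/2} + z_β) / √n
d = (3.291 + 0.878) / √184
d = 4.168 / 13.565
d ≈ 0.31

By Cohen's convention (0.2 small / 0.5 medium / 0.8 large): small effect.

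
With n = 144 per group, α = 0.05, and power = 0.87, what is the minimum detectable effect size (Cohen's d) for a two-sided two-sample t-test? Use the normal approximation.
d ≈ 0.36

Minimum detectable effect (two-sample t-test, normal approximation):
d = (z_{α/2} + z_β) / √(n/2)
d = (1.960 + 1.126) / √(144/2)
d = 3.086 / 8.485
d ≈ 0.36

By Cohen's convention (0.2 small / 0.5 medium / 0.8 large): small effect.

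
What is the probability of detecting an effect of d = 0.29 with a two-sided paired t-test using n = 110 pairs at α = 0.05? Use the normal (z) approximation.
Power ≈ 0.86

Power calculation (paired t-test, normal approximation):
z_β = d · √n - z_{α/2}
z_β = 0.29 · √110 - 1.960
z_β = 0.29 · 10.488 - 1.960
z_β = 1.082

Power = Φ(z_β) = Φ(1.082) ≈ 0.860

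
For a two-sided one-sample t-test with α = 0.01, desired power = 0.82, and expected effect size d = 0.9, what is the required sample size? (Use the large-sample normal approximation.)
n = 16

Sample size formula (one-sample t-test, normal approximation):
n = ((z_{α/2} + z_β) / d)²

z_{α/2} = 2.576 (for α = 0.01, two-sided)
z_β = 0.915 (for power = 0.82)
d = 0.9

n = ((2.576 + 0.915) / 0.9)²
n = (3.879)²
n ≈ 15.05
Round up to the next whole number: n = 16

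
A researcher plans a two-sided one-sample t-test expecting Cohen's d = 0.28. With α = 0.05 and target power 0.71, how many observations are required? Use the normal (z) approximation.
n = 81

Sample size formula (one-sample t-test, normal approximation):
n = ((z_{α/2} + z_β) / d)²

z_{α/2} = 1.960 (for α = 0.05, two-sided)
z_β = 0.553 (for power = 0.71)
d = 0.28

n = ((1.960 + 0.553) / 0.28)²
n = (8.975)²
n ≈ 80.55
Round up to the next whole number: n = 81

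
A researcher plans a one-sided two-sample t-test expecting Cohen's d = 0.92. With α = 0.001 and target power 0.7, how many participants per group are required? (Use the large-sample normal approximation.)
n = 31 per group

Sample size formula (two-sample t-test, normal approximation):
n = 2 · ((z_α + z_β) / d)²

z_α = 3.090 (for α = 0.001, one-sided)
z_β = 0.524 (for power = 0.7)
d = 0.92

n = 2 · ((3.090 + 0.524) / 0.92)²
n = 2 · (3.928)²
n ≈ 30.86
Round up to the next whole number: n = 31 per group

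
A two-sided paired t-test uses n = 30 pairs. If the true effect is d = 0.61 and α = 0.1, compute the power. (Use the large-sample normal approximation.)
Power ≈ 0.96

Power calculation (paired t-test, normal approximation):
z_β = d · √n - z_{α/2}
z_β = 0.61 · √30 - 1.645
z_β = 0.61 · 5.477 - 1.645
z_β = 1.696

Power = Φ(z_β) = Φ(1.696) ≈ 0.955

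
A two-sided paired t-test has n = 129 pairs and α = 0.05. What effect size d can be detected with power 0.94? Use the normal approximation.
d ≈ 0.31

Minimum detectable effect (paired t-test, normal approximation):
d = (z_{α/2} + z_β) / √n
d = (1.960 + 1.555) / √129
d = 3.515 / 11.358
d ≈ 0.31

By Cohen's convention (0.2 small / 0.5 medium / 0.8 large): small effect.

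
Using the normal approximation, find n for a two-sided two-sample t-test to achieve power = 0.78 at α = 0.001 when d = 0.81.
n = 51 per group

Sample size formula (two-sample t-test, normal approximation):
n = 2 · ((z_{α/2} + z_β) / d)²

z_{α/2} = 3.291 (for α = 0.001, two-sided)
z_β = 0.772 (for power = 0.78)
d = 0.81

n = 2 · ((3.291 + 0.772) / 0.81)²
n = 2 · (5.016)²
n ≈ 50.32
Round up to the next whole number: n = 51 per group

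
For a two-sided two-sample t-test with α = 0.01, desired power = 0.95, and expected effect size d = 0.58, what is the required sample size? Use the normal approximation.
n = 106 per group

Sample size formula (two-sample t-test, normal approximation):
n = 2 · ((z_{α/2} + z_β) / d)²

z_{α/2} = 2.576 (for α = 0.01, two-sided)
z_β = 1.645 (for power = 0.95)
d = 0.58

n = 2 · ((2.576 + 1.645) / 0.58)²
n = 2 · (7.278)²
n ≈ 105.94
Round up to the next whole number: n = 106 per group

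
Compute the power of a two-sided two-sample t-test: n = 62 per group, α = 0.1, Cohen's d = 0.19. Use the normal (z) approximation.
Power ≈ 0.28

Power calculation (two-sample t-test, normal approximation):
z_β = d · √(n/2) - z_{α/2}
z_β = 0.19 · √(62/2) - 1.645
z_β = 0.19 · 5.568 - 1.645
z_β = -0.587

Power = Φ(z_β) = Φ(-0.587) ≈ 0.279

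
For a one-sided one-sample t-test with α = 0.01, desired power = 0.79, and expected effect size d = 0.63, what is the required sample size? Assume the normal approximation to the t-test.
n = 25

Sample size formula (one-sample t-test, normal approximation):
n = ((z_α + z_β) / d)²

z_α = 2.326 (for α = 0.01, one-sided)
z_β = 0.806 (for power = 0.79)
d = 0.63

n = ((2.326 + 0.806) / 0.63)²
n = (4.971)²
n ≈ 24.71
Round up to the next whole number: n = 25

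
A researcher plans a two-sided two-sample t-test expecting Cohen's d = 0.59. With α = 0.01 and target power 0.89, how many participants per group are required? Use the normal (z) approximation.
n = 84 per group

Sample size formula (two-sample t-test, normal approximation):
n = 2 · ((z_{α/2} + z_β) / d)²

z_{α/2} = 2.576 (for α = 0.01, two-sided)
z_β = 1.227 (for power = 0.89)
d = 0.59

n = 2 · ((2.576 + 1.227) / 0.59)²
n = 2 · (6.446)²
n ≈ 83.10
Round up to the next whole number: n = 84 per group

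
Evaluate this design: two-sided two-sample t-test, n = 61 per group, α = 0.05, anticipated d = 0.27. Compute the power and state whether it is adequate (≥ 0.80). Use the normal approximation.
Power ≈ 0.32; the study is underpowered (power < 0.80)

Power calculation (two-sample t-test, normal approximation):
z_β = d · √(n/2) - z_{α/2}
z_β = 0.27 · √(61/2) - 1.960
z_β = 0.27 · 5.523 - 1.960
z_β = -0.469

Power = Φ(z_β) = Φ(-0.469) ≈ 0.320

Effect size d = 0.27 is small by Cohen's convention (0.2/0.5/0.8).

Threshold: power ≥ 0.80 is conventionally adequate.
Power ≈ 0.32 → the study is underpowered (power < 0.80).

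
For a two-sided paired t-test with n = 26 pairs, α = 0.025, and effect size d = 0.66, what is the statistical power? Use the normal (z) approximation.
Power ≈ 0.87

Power calculation (paired t-test, normal approximation):
z_β = d · √n - z_{α/2}
z_β = 0.66 · √26 - 2.241
z_β = 0.66 · 5.099 - 2.241
z_β = 1.124

Power = Φ(z_β) = Φ(1.124) ≈ 0.869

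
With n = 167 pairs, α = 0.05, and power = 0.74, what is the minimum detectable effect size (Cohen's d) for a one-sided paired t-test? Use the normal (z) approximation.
d ≈ 0.18

Minimum detectable effect (paired t-test, normal approximation):
d = (z_α + z_β) / √n
d = (1.645 + 0.643) / √167
d = 2.288 / 12.923
d ≈ 0.18

By Cohen's convention (0.2 small / 0.5 medium / 0.8 large): very small effect.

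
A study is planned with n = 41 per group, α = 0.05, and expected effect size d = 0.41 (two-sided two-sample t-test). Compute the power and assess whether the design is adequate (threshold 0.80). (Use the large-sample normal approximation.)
Power ≈ 0.46; the study is underpowered (power < 0.80)

Power calculation (two-sample t-test, normal approximation):
z_β = d · √(n/2) - z_{α/2}
z_β = 0.41 · √(41/2) - 1.960
z_β = 0.41 · 4.528 - 1.960
z_β = -0.104

Power = Φ(z_β) = Φ(-0.104) ≈ 0.459

Effect size d = 0.41 is small by Cohen's convention (0.2/0.5/0.8).

Threshold: power ≥ 0.80 is conventionally adequate.
Power ≈ 0.46 → the study is underpowered (power < 0.80).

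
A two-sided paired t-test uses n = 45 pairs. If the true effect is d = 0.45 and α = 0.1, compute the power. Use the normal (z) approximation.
Power ≈ 0.92

Power calculation (paired t-test, normal approximation):
z_β = d · √n - z_{α/2}
z_β = 0.45 · √45 - 1.645
z_β = 0.45 · 6.708 - 1.645
z_β = 1.374

Power = Φ(z_β) = Φ(1.374) ≈ 0.915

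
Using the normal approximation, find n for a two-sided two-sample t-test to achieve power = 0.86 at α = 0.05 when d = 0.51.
n = 72 per group

Sample size formula (two-sample t-test, normal approximation):
n = 2 · ((z_{α/2} + z_β) / d)²

z_{α/2} = 1.960 (for α = 0.05, two-sided)
z_β = 1.080 (for power = 0.86)
d = 0.51

n = 2 · ((1.960 + 1.080) / 0.51)²
n = 2 · (5.961)²
n ≈ 71.07
Round up to the next whole number: n = 72 per group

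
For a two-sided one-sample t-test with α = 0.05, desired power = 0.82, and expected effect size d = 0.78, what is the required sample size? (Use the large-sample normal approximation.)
n = 14

Sample size formula (one-sample t-test, normal approximation):
n = ((z_{α/2} + z_β) / d)²

z_{α/2} = 1.960 (for α = 0.05, two-sided)
z_β = 0.915 (for power = 0.82)
d = 0.78

n = ((1.960 + 0.915) / 0.78)²
n = (3.686)²
n ≈ 13.59
Round up to the next whole number: n = 14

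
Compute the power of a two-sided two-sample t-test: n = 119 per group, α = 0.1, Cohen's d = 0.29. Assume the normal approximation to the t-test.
Power ≈ 0.72

Power calculation (two-sample t-test, normal approximation):
z_β = d · √(n/2) - z_{α/2}
z_β = 0.29 · √(119/2) - 1.645
z_β = 0.29 · 7.714 - 1.645
z_β = 0.592

Power = Φ(z_β) = Φ(0.592) ≈ 0.723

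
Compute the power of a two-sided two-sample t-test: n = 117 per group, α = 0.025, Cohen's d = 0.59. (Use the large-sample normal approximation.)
Power ≈ 0.99

Power calculation (two-sample t-test, normal approximation):
z_β = d · √(n/2) - z_{α/2}
z_β = 0.59 · √(117/2) - 2.241
z_β = 0.59 · 7.649 - 2.241
z_β = 2.271

Power = Φ(z_β) = Φ(2.271) ≈ 0.988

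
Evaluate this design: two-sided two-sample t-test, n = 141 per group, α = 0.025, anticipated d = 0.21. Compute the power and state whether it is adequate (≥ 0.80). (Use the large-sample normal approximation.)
Power ≈ 0.32; the study is underpowered (power < 0.80)

Power calculation (two-sample t-test, normal approximation):
z_β = d · √(n/2) - z_{α/2}
z_β = 0.21 · √(141/2) - 2.241
z_β = 0.21 · 8.396 - 2.241
z_β = -0.478

Power = Φ(z_β) = Φ(-0.478) ≈ 0.316

Effect size d = 0.21 is small by Cohen's convention (0.2/0.5/0.8).

Threshold: power ≥ 0.80 is conventionally adequate.
Power ≈ 0.32 → the study is underpowered (power < 0.80).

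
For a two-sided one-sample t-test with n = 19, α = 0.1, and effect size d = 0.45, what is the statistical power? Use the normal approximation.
Power ≈ 0.62

Power calculation (one-sample t-test, normal approximation):
z_β = d · √n - z_{α/2}
z_β = 0.45 · √19 - 1.645
z_β = 0.45 · 4.359 - 1.645
z_β = 0.317

Power = Φ(z_β) = Φ(0.317) ≈ 0.624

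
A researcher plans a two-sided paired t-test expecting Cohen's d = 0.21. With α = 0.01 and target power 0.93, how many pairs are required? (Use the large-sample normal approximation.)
n = 373 pairs

Sample size formula (paired t-test, normal approximation):
n = ((z_{α/2} + z_β) / d)²

z_{α/2} = 2.576 (for α = 0.01, two-sided)
z_β = 1.476 (for power = 0.93)
d = 0.21

n = ((2.576 + 1.476) / 0.21)²
n = (19.295)²
n ≈ 372.30
Round up to the next whole number: n = 373 pairs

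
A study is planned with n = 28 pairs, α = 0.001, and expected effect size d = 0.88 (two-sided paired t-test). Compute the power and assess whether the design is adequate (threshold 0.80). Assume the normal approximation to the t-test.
Power ≈ 0.91; the study is adequately powered (power ≥ 0.80)

Power calculation (paired t-test, normal approximation):
z_β = d · √n - z_{α/2}
z_β = 0.88 · √28 - 3.291
z_β = 0.88 · 5.292 - 3.291
z_β = 1.366

Power = Φ(z_β) = Φ(1.366) ≈ 0.914

Effect size d = 0.88 is large by Cohen's convention (0.2/0.5/0.8).

Threshold: power ≥ 0.80 is conventionally adequate.
Power ≈ 0.91 → the study is adequately powered (power ≥ 0.80).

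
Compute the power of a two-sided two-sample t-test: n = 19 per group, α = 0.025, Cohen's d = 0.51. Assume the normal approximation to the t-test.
Power ≈ 0.25

Power calculation (two-sample t-test, normal approximation):
z_β = d · √(n/2) - z_{α/2}
z_β = 0.51 · √(19/2) - 2.241
z_β = 0.51 · 3.082 - 2.241
z_β = -0.669

Power = Φ(z_β) = Φ(-0.669) ≈ 0.252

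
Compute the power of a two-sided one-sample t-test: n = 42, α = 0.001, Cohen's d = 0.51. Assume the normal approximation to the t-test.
Power ≈ 0.51

Power calculation (one-sample t-test, normal approximation):
z_β = d · √n - z_{α/2}
z_β = 0.51 · √42 - 3.291
z_β = 0.51 · 6.481 - 3.291
z_β = 0.015

Power = Φ(z_β) = Φ(0.015) ≈ 0.506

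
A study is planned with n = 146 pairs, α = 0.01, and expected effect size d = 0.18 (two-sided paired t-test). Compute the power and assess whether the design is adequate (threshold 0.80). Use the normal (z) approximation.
Power ≈ 0.34; the study is underpowered (power < 0.80)

Power calculation (paired t-test, normal approximation):
z_β = d · √n - z_{α/2}
z_β = 0.18 · √146 - 2.576
z_β = 0.18 · 12.083 - 2.576
z_β = -0.401

Power = Φ(z_β) = Φ(-0.401) ≈ 0.344

Effect size d = 0.18 is very small by Cohen's convention (0.2/0.5/0.8).

Threshold: power ≥ 0.80 is conventionally adequate.
Power ≈ 0.34 → the study is underpowered (power < 0.80).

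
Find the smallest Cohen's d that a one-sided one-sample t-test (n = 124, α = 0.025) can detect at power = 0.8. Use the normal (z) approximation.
d ≈ 0.25

Minimum detectable effect (one-sample t-test, normal approximation):
d = (z_α + z_β) / √n
d = (1.960 + 0.842) / √124
d = 2.802 / 11.136
d ≈ 0.25

By Cohen's convention (0.2 small / 0.5 medium / 0.8 large): small effect.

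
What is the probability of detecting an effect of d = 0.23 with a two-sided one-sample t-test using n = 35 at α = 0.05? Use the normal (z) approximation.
Power ≈ 0.27

Power calculation (one-sample t-test, normal approximation):
z_β = d · √n - z_{α/2}
z_β = 0.23 · √35 - 1.960
z_β = 0.23 · 5.916 - 1.960
z_β = -0.599

Power = Φ(z_β) = Φ(-0.599) ≈ 0.274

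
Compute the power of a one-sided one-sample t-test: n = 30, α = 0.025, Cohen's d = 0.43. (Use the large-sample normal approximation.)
Power ≈ 0.65

Power calculation (one-sample t-test, normal approximation):
z_β = d · √n - z_α
z_β = 0.43 · √30 - 1.960
z_β = 0.43 · 5.477 - 1.960
z_β = 0.395

Power = Φ(z_β) = Φ(0.395) ≈ 0.654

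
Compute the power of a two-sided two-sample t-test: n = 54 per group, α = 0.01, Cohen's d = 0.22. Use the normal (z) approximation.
Power ≈ 0.08

Power calculation (two-sample t-test, normal approximation):
z_β = d · √(n/2) - z_{α/2}
z_β = 0.22 · √(54/2) - 2.576
z_β = 0.22 · 5.196 - 2.576
z_β = -1.433

Power = Φ(z_β) = Φ(-1.433) ≈ 0.076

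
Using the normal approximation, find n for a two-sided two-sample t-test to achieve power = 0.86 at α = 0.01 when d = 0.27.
n = 367 per group

Sample size formula (two-sample t-test, normal approximation):
n = 2 · ((z_{α/2} + z_β) / d)²

z_{α/2} = 2.576 (for α = 0.01, two-sided)
z_β = 1.080 (for power = 0.86)
d = 0.27

n = 2 · ((2.576 + 1.080) / 0.27)²
n = 2 · (13.541)²
n ≈ 366.72
Round up to the next whole number: n = 367 per group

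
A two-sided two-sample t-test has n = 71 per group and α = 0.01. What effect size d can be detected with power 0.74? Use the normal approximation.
d ≈ 0.54

Minimum detectable effect (two-sample t-test, normal approximation):
d = (z_{α/2} + z_β) / √(n/2)
d = (2.576 + 0.643) / √(71/2)
d = 3.219 / 5.958
d ≈ 0.54

By Cohen's convention (0.2 small / 0.5 medium / 0.8 large): medium effect.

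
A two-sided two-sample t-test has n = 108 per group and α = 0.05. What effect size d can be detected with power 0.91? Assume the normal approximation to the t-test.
d ≈ 0.45

Minimum detectable effect (two-sample t-test, normal approximation):
d = (z_{α/2} + z_β) / √(n/2)
d = (1.960 + 1.341) / √(108/2)
d = 3.301 / 7.348
d ≈ 0.45

By Cohen's convention (0.2 small / 0.5 medium / 0.8 large): small effect.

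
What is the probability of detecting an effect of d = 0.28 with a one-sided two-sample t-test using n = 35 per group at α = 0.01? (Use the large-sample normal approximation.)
Power ≈ 0.12

Power calculation (two-sample t-test, normal approximation):
z_β = d · √(n/2) - z_α
z_β = 0.28 · √(35/2) - 2.326
z_β = 0.28 · 4.183 - 2.326
z_β = -1.155

Power = Φ(z_β) = Φ(-1.155) ≈ 0.124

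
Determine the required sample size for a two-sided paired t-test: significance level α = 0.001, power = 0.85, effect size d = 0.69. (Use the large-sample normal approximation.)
n = 40 pairs

Sample size formula (paired t-test, normal approximation):
n = ((z_{α/2} + z_β) / d)²

z_{α/2} = 3.291 (for α = 0.001, two-sided)
z_β = 1.036 (for power = 0.85)
d = 0.69

n = ((3.291 + 1.036) / 0.69)²
n = (6.271)²
n ≈ 39.33
Round up to the next whole number: n = 40 pairs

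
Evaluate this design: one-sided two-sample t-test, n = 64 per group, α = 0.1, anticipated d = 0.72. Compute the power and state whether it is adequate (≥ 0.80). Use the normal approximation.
Power ≈ 1.00; the study is adequately powered (power ≥ 0.80)

Power calculation (two-sample t-test, normal approximation):
z_β = d · √(n/2) - z_α
z_β = 0.72 · √(64/2) - 1.282
z_β = 0.72 · 5.657 - 1.282
z_β = 2.791

Power = Φ(z_β) = Φ(2.791) ≈ 0.997

Effect size d = 0.72 is medium by Cohen's convention (0.2/0.5/0.8).

Threshold: power ≥ 0.80 is conventionally adequate.
Power ≈ 1.00 → the study is adequately powered (power ≥ 0.80).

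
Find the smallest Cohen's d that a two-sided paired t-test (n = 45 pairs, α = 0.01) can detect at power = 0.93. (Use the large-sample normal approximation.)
d ≈ 0.60

Minimum detectable effect (paired t-test, normal approximation):
d = (z_{α/2} + z_β) / √n
d = (2.576 + 1.476) / √45
d = 4.052 / 6.708
d ≈ 0.60

By Cohen's convention (0.2 small / 0.5 medium / 0.8 large): medium effect.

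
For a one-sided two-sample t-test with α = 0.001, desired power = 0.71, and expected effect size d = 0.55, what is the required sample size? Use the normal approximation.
n = 88 per group

Sample size formula (two-sample t-test, normal approximation):
n = 2 · ((z_α + z_β) / d)²

z_α = 3.090 (for α = 0.001, one-sided)
z_β = 0.553 (for power = 0.71)
d = 0.55

n = 2 · ((3.090 + 0.553) / 0.55)²
n = 2 · (6.624)²
n ≈ 87.75
Round up to the next whole number: n = 88 per group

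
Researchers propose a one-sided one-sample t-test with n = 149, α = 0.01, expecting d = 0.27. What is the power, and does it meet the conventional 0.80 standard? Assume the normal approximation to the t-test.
Power ≈ 0.83; the study is adequately powered (power ≥ 0.80)

Power calculation (one-sample t-test, normal approximation):
z_β = d · √n - z_α
z_β = 0.27 · √149 - 2.326
z_β = 0.27 · 12.207 - 2.326
z_β = 0.969

Power = Φ(z_β) = Φ(0.969) ≈ 0.834

Effect size d = 0.27 is small by Cohen's convention (0.2/0.5/0.8).

Threshold: power ≥ 0.80 is conventionally adequate.
Power ≈ 0.83 → the study is adequately powered (power ≥ 0.80).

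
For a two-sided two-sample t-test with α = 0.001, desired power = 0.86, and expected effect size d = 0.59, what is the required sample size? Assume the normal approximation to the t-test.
n = 110 per group

Sample size formula (two-sample t-test, normal approximation):
n = 2 · ((z_{α/2} + z_β) / d)²

z_{α/2} = 3.291 (for α = 0.001, two-sided)
z_β = 1.080 (for power = 0.86)
d = 0.59

n = 2 · ((3.291 + 1.080) / 0.59)²
n = 2 · (7.408)²
n ≈ 109.76
Round up to the next whole number: n = 110 per group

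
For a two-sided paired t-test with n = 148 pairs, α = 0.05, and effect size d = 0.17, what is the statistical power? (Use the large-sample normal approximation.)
Power ≈ 0.54

Power calculation (paired t-test, normal approximation):
z_β = d · √n - z_{α/2}
z_β = 0.17 · √148 - 1.960
z_β = 0.17 · 12.166 - 1.960
z_β = 0.108

Power = Φ(z_β) = Φ(0.108) ≈ 0.543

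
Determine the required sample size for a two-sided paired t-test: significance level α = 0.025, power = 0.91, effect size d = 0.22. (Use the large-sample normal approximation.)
n = 266 pairs

Sample size formula (paired t-test, normal approximation):
n = ((z_{α/2} + z_β) / d)²

z_{α/2} = 2.241 (for α = 0.025, two-sided)
z_β = 1.341 (for power = 0.91)
d = 0.22

n = ((2.241 + 1.341) / 0.22)²
n = (16.282)²
n ≈ 265.10
Round up to the next whole number: n = 266 pairs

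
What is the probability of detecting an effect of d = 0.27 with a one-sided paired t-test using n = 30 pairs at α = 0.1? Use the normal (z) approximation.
Power ≈ 0.58

Power calculation (paired t-test, normal approximation):
z_β = d · √n - z_α
z_β = 0.27 · √30 - 1.282
z_β = 0.27 · 5.477 - 1.282
z_β = 0.197

Power = Φ(z_β) = Φ(0.197) ≈ 0.578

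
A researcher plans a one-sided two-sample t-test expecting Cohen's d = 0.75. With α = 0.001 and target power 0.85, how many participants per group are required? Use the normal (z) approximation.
n = 61 per group

Sample size formula (two-sample t-test, normal approximation):
n = 2 · ((z_α + z_β) / d)²

z_α = 3.090 (for α = 0.001, one-sided)
z_β = 1.036 (for power = 0.85)
d = 0.75

n = 2 · ((3.090 + 1.036) / 0.75)²
n = 2 · (5.501)²
n ≈ 60.52
Round up to the next whole number: n = 61 per group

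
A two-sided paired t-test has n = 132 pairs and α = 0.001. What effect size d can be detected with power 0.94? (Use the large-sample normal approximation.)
d ≈ 0.42

Minimum detectable effect (paired t-test, normal approximation):
d = (z_{α/2} + z_β) / √n
d = (3.291 + 1.555) / √132
d = 4.845 / 11.489
d ≈ 0.42

By Cohen's convention (0.2 small / 0.5 medium / 0.8 large): small effect.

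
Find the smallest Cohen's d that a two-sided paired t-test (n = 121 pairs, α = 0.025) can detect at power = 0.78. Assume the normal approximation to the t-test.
d ≈ 0.27

Minimum detectable effect (paired t-test, normal approximation):
d = (z_{α/2} + z_β) / √n
d = (2.241 + 0.772) / √121
d = 3.014 / 11.000
d ≈ 0.27

By Cohen's convention (0.2 small / 0.5 medium / 0.8 large): small effect.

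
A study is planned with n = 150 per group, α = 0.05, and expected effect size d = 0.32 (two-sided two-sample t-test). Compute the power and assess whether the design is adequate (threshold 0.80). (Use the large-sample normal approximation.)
Power ≈ 0.79; the study is underpowered (power < 0.80)

Power calculation (two-sample t-test, normal approximation):
z_β = d · √(n/2) - z_{α/2}
z_β = 0.32 · √(150/2) - 1.960
z_β = 0.32 · 8.660 - 1.960
z_β = 0.811

Power = Φ(z_β) = Φ(0.811) ≈ 0.791

Effect size d = 0.32 is small by Cohen's convention (0.2/0.5/0.8).

Threshold: power ≥ 0.80 is conventionally adequate.
Power ≈ 0.79 → the study is underpowered (power < 0.80).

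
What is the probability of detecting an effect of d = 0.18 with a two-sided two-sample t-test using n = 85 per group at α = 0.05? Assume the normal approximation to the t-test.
Power ≈ 0.22

Power calculation (two-sample t-test, normal approximation):
z_β = d · √(n/2) - z_{α/2}
z_β = 0.18 · √(85/2) - 1.960
z_β = 0.18 · 6.519 - 1.960
z_β = -0.787

Power = Φ(z_β) = Φ(-0.787) ≈ 0.216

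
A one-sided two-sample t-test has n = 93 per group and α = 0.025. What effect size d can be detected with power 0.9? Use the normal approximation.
d ≈ 0.48

Minimum detectable effect (two-sample t-test, normal approximation):
d = (z_α + z_β) / √(n/2)
d = (1.960 + 1.282) / √(93/2)
d = 3.242 / 6.819
d ≈ 0.48

By Cohen's convention (0.2 small / 0.5 medium / 0.8 large): small effect.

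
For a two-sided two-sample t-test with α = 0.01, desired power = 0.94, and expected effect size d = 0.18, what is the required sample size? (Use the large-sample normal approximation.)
n = 1054 per group

Sample size formula (two-sample t-test, normal approximation):
n = 2 · ((z_{α/2} + z_β) / d)²

z_{α/2} = 2.576 (for α = 0.01, two-sided)
z_β = 1.555 (for power = 0.94)
d = 0.18

n = 2 · ((2.576 + 1.555) / 0.18)²
n = 2 · (22.950)²
n ≈ 1053.40
Round up to the next whole number: n = 1054 per group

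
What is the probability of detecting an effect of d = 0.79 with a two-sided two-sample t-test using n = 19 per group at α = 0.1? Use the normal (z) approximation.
Power ≈ 0.79

Power calculation (two-sample t-test, normal approximation):
z_β = d · √(n/2) - z_{α/2}
z_β = 0.79 · √(19/2) - 1.645
z_β = 0.79 · 3.082 - 1.645
z_β = 0.790

Power = Φ(z_β) = Φ(0.790) ≈ 0.785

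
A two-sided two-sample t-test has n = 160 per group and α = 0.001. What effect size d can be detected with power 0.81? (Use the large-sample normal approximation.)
d ≈ 0.47

Minimum detectable effect (two-sample t-test, normal approximation):
d = (z_{α/2} + z_β) / √(n/2)
d = (3.291 + 0.878) / √(160/2)
d = 4.168 / 8.944
d ≈ 0.47

By Cohen's convention (0.2 small / 0.5 medium / 0.8 large): small effect.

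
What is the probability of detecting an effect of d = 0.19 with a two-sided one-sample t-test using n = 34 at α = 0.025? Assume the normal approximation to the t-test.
Power ≈ 0.13

Power calculation (one-sample t-test, normal approximation):
z_β = d · √n - z_{α/2}
z_β = 0.19 · √34 - 2.241
z_β = 0.19 · 5.831 - 2.241
z_β = -1.134

Power = Φ(z_β) = Φ(-1.134) ≈ 0.128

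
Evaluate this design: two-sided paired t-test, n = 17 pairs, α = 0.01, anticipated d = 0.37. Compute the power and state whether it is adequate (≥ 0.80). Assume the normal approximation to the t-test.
Power ≈ 0.15; the study is underpowered (power < 0.80)

Power calculation (paired t-test, normal approximation):
z_β = d · √n - z_{α/2}
z_β = 0.37 · √17 - 2.576
z_β = 0.37 · 4.123 - 2.576
z_β = -1.050

Power = Φ(z_β) = Φ(-1.050) ≈ 0.147

Effect size d = 0.37 is small by Cohen's convention (0.2/0.5/0.8).

Threshold: power ≥ 0.80 is conventionally adequate.
Power ≈ 0.15 → the study is underpowered (power < 0.80).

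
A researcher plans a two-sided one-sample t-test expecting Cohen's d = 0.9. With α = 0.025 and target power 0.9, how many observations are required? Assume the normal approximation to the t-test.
n = 16

Sample size formula (one-sample t-test, normal approximation):
n = ((z_{α/2} + z_β) / d)²

z_{α/2} = 2.241 (for α = 0.025, two-sided)
z_β = 1.282 (for power = 0.9)
d = 0.9

n = ((2.241 + 1.282) / 0.9)²
n = (3.914)²
n ≈ 15.32
Round up to the next whole number: n = 16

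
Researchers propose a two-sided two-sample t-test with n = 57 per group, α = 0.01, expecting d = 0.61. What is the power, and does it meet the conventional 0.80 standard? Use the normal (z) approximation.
Power ≈ 0.75; the study is underpowered (power < 0.80)

Power calculation (two-sample t-test, normal approximation):
z_β = d · √(n/2) - z_{α/2}
z_β = 0.61 · √(57/2) - 2.576
z_β = 0.61 · 5.339 - 2.576
z_β = 0.681

Power = Φ(z_β) = Φ(0.681) ≈ 0.752

Effect size d = 0.61 is medium by Cohen's convention (0.2/0.5/0.8).

Threshold: power ≥ 0.80 is conventionally adequate.
Power ≈ 0.75 → the study is underpowered (power < 0.80).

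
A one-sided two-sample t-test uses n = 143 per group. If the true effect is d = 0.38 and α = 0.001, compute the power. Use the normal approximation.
Power ≈ 0.55

Power calculation (two-sample t-test, normal approximation):
z_β = d · √(n/2) - z_α
z_β = 0.38 · √(143/2) - 3.090
z_β = 0.38 · 8.456 - 3.090
z_β = 0.123

Power = Φ(z_β) = Φ(0.123) ≈ 0.549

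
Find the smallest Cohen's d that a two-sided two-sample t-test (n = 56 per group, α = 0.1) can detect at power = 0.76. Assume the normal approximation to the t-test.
d ≈ 0.44

Minimum detectable effect (two-sample t-test, normal approximation):
d = (z_{α/2} + z_β) / √(n/2)
d = (1.645 + 0.706) / √(56/2)
d = 2.351 / 5.292
d ≈ 0.44

By Cohen's convention (0.2 small / 0.5 medium / 0.8 large): small effect.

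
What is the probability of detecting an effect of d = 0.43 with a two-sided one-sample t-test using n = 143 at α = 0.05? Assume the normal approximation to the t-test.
Power ≈ 1.00

Power calculation (one-sample t-test, normal approximation):
z_β = d · √n - z_{α/2}
z_β = 0.43 · √143 - 1.960
z_β = 0.43 · 11.958 - 1.960
z_β = 3.182

Power = Φ(z_β) = Φ(3.182) ≈ 0.999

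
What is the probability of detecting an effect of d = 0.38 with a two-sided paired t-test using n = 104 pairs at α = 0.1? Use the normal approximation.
Power ≈ 0.99

Power calculation (paired t-test, normal approximation):
z_β = d · √n - z_{α/2}
z_β = 0.38 · √104 - 1.645
z_β = 0.38 · 10.198 - 1.645
z_β = 2.230

Power = Φ(z_β) = Φ(2.230) ≈ 0.987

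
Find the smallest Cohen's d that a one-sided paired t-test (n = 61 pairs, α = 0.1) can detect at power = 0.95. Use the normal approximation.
d ≈ 0.37

Minimum detectable effect (paired t-test, normal approximation):
d = (z_α + z_β) / √n
d = (1.282 + 1.645) / √61
d = 2.926 / 7.810
d ≈ 0.37

By Cohen's convention (0.2 small / 0.5 medium / 0.8 large): small effect.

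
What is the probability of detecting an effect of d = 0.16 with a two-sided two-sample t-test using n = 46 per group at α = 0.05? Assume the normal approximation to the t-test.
Power ≈ 0.12

Power calculation (two-sample t-test, normal approximation):
z_β = d · √(n/2) - z_{α/2}
z_β = 0.16 · √(46/2) - 1.960
z_β = 0.16 · 4.796 - 1.960
z_β = -1.193

Power = Φ(z_β) = Φ(-1.193) ≈ 0.117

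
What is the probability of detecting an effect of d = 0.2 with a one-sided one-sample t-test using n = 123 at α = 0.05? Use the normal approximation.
Power ≈ 0.72

Power calculation (one-sample t-test, normal approximation):
z_β = d · √n - z_α
z_β = 0.2 · √123 - 1.645
z_β = 0.2 · 11.091 - 1.645
z_β = 0.573

Power = Φ(z_β) = Φ(0.573) ≈ 0.717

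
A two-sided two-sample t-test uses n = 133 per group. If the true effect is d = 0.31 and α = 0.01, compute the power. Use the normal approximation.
Power ≈ 0.48

Power calculation (two-sample t-test, normal approximation):
z_β = d · √(n/2) - z_{α/2}
z_β = 0.31 · √(133/2) - 2.576
z_β = 0.31 · 8.155 - 2.576
z_β = -0.048

Power = Φ(z_β) = Φ(-0.048) ≈ 0.481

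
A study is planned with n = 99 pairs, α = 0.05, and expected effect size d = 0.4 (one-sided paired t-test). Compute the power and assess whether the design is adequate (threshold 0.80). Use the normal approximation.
Power ≈ 0.99; the study is adequately powered (power ≥ 0.80)

Power calculation (paired t-test, normal approximation):
z_β = d · √n - z_α
z_β = 0.4 · √99 - 1.645
z_β = 0.4 · 9.950 - 1.645
z_β = 2.335

Power = Φ(z_β) = Φ(2.335) ≈ 0.990

Effect size d = 0.4 is small by Cohen's convention (0.2/0.5/0.8).

Threshold: power ≥ 0.80 is conventionally adequate.
Power ≈ 0.99 → the study is adequately powered (power ≥ 0.80).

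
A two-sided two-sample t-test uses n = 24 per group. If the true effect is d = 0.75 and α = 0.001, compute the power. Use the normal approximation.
Power ≈ 0.24

Power calculation (two-sample t-test, normal approximation):
z_β = d · √(n/2) - z_{α/2}
z_β = 0.75 · √(24/2) - 3.291
z_β = 0.75 · 3.464 - 3.291
z_β = -0.692

Power = Φ(z_β) = Φ(-0.692) ≈ 0.244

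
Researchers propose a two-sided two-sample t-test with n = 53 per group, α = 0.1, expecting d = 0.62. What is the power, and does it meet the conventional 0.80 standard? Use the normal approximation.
Power ≈ 0.94; the study is adequately powered (power ≥ 0.80)

Power calculation (two-sample t-test, normal approximation):
z_β = d · √(n/2) - z_{α/2}
z_β = 0.62 · √(53/2) - 1.645
z_β = 0.62 · 5.148 - 1.645
z_β = 1.547

Power = Φ(z_β) = Φ(1.547) ≈ 0.939

Effect size d = 0.62 is medium by Cohen's convention (0.2/0.5/0.8).

Threshold: power ≥ 0.80 is conventionally adequate.
Power ≈ 0.94 → the study is adequately powered (power ≥ 0.80).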